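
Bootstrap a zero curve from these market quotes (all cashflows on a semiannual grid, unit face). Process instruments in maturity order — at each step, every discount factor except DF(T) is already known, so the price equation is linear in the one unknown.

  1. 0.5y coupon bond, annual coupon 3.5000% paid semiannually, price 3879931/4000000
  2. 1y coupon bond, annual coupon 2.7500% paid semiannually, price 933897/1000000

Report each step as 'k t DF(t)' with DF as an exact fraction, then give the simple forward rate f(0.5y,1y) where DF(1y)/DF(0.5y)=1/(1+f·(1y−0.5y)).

step 1 [0.5y] bond c/2=7/400: DF=(3879931/4000000 − 7/400·(0))/(1+7/400) = 9533/10000 ≈ 0.953300
step 2 [1y] bond c/2=11/800: DF=(933897/1000000 − 11/800·(0.953300))/(1+11/800) = 9083/10000 ≈ 0.908300

1 1/2 9533/10000
2 1 9083/10000
f(0.5y,1y) = ((9533/10000)/(9083/10000) − 1)/(1/2) = 900/9083 ≈ 9.9086%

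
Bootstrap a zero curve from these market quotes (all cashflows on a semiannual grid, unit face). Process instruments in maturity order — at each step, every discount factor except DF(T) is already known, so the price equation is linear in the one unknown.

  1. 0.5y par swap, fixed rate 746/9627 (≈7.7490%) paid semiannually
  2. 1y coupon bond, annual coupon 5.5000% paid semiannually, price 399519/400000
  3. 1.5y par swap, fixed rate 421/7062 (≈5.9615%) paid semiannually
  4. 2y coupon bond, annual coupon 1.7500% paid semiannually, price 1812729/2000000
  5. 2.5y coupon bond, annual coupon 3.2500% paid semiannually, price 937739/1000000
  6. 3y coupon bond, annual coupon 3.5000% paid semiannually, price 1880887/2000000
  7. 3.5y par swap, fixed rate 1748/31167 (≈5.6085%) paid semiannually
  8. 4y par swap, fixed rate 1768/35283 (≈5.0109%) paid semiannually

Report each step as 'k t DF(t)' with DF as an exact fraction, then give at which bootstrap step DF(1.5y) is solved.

1 1/2 9627/10000
2 1 9463/10000
3 3/2 4579/5000
4 2 437/500
5 5/2 2159/2500
6 3 4229/5000
7 7/2 2063/2500
8 4 1029/1250
DF(1.5y) is solved at step 3

step 1 [0.5y] swap r/2=373/9627: DF=(1 − 373/9627·(0))/(1+373/9627) = 9627/10000 ≈ 0.962700
step 2 [1y] bond c/2=11/400: DF=(399519/400000 − 11/400·(0.962700))/(1+11/400) = 9463/10000 ≈ 0.946300
step 3 [1.5y] swap r/2=421/14124: DF=(1 − 421/14124·(0.962700+0.946300))/(1+421/14124) = 4579/5000 ≈ 0.915800
step 4 [2y] bond c/2=7/800: DF=(1812729/2000000 − 7/800·(0.962700+0.946300+0.915800))/(1+7/800) = 437/500 ≈ 0.874000
step 5 [2.5y] bond c/2=13/800: DF=(937739/1000000 − 13/800·(0.962700+0.946300+0.915800+0.874000))/(1+13/800) = 2159/2500 ≈ 0.863600
step 6 [3y] bond c/2=7/400: DF=(1880887/2000000 − 7/400·(0.962700+0.946300+0.915800+0.874000+0.863600))/(1+7/400) = 4229/5000 ≈ 0.845800
step 7 [3.5y] swap r/2=874/31167: DF=(1 − 874/31167·(0.962700+0.946300+0.915800+0.874000+0.863600+0.845800))/(1+874/31167) = 2063/2500 ≈ 0.825200
step 8 [4y] swap r/2=884/35283: DF=(1 − 884/35283·(0.962700+0.946300+0.915800+0.874000+0.863600+0.845800+0.825200))/(1+884/35283) = 1029/1250 ≈ 0.823200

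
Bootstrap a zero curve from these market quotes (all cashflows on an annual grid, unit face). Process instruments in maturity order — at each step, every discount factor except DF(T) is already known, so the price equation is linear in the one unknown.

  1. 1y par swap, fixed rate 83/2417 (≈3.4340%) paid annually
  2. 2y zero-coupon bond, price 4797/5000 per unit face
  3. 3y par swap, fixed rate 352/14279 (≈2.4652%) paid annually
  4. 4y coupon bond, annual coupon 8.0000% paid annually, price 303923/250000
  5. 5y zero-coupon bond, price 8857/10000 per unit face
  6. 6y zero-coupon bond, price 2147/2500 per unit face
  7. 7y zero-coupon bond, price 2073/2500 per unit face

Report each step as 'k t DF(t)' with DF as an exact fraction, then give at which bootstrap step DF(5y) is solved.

1 1 2417/2500
2 2 4797/5000
3 3 581/625
4 4 9141/10000
5 5 8857/10000
6 6 2147/2500
7 7 2073/2500
DF(5y) is solved at step 5

step 1 [1y] swap r/1=83/2417: DF=(1 − 83/2417·(0))/(1+83/2417) = 2417/2500 ≈ 0.966800
step 2 [2y] zero: DF = P = 4797/5000 ≈ 0.959400
step 3 [3y] swap r/1=352/14279: DF=(1 − 352/14279·(0.966800+0.959400))/(1+352/14279) = 581/625 ≈ 0.929600
step 4 [4y] bond c/1=2/25: DF=(303923/250000 − 2/25·(0.966800+0.959400+0.929600))/(1+2/25) = 9141/10000 ≈ 0.914100
step 5 [5y] zero: DF = P = 8857/10000 ≈ 0.885700
step 6 [6y] zero: DF = P = 2147/2500 ≈ 0.858800
step 7 [7y] zero: DF = P = 2073/2500 ≈ 0.829200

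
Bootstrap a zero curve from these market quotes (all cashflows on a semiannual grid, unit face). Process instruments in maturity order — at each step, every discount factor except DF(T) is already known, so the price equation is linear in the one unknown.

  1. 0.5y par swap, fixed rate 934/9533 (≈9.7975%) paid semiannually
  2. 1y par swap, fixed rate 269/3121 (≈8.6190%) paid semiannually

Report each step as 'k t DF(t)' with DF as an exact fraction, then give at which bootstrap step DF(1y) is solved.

step 1 [0.5y] swap r/2=467/9533: DF=(1 − 467/9533·(0))/(1+467/9533) = 9533/10000 ≈ 0.953300
step 2 [1y] swap r/2=269/6242: DF=(1 − 269/6242·(0.953300))/(1+269/6242) = 9193/10000 ≈ 0.919300

1 1/2 9533/10000
2 1 9193/10000
DF(1y) is solved at step 2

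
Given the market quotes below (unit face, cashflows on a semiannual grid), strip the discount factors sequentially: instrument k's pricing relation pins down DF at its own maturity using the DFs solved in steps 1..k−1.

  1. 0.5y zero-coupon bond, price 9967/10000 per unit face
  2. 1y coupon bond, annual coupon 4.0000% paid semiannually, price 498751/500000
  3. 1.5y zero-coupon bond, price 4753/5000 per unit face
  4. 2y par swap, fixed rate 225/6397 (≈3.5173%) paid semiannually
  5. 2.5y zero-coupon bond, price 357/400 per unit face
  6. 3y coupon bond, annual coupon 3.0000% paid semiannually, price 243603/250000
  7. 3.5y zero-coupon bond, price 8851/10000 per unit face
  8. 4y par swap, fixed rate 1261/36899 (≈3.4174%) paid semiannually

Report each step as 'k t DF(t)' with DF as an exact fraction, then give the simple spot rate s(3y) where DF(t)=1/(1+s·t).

step 1 [0.5y] zero: DF = P = 9967/10000 ≈ 0.996700
step 2 [1y] bond c/2=1/50: DF=(498751/500000 − 1/50·(0.996700))/(1+1/50) = 599/625 ≈ 0.958400
step 3 [1.5y] zero: DF = P = 4753/5000 ≈ 0.950600
step 4 [2y] swap r/2=225/12794: DF=(1 − 225/12794·(0.996700+0.958400+0.950600))/(1+225/12794) = 373/400 ≈ 0.932500
step 5 [2.5y] zero: DF = P = 357/400 ≈ 0.892500
step 6 [3y] bond c/2=3/200: DF=(243603/250000 − 3/200·(0.996700+0.958400+0.950600+0.932500+0.892500))/(1+3/200) = 8901/10000 ≈ 0.890100
step 7 [3.5y] zero: DF = P = 8851/10000 ≈ 0.885100
step 8 [4y] swap r/2=1261/73798: DF=(1 − 1261/73798·(0.996700+0.958400+0.950600+0.932500+0.892500+0.890100+0.885100))/(1+1261/73798) = 8739/10000 ≈ 0.873900

1 1/2 9967/10000
2 1 599/625
3 3/2 4753/5000
4 2 373/400
5 5/2 357/400
6 3 8901/10000
7 7/2 8851/10000
8 4 8739/10000
s(3y) = (1/(8901/10000) − 1)/(3) = 1099/26703 ≈ 4.1156%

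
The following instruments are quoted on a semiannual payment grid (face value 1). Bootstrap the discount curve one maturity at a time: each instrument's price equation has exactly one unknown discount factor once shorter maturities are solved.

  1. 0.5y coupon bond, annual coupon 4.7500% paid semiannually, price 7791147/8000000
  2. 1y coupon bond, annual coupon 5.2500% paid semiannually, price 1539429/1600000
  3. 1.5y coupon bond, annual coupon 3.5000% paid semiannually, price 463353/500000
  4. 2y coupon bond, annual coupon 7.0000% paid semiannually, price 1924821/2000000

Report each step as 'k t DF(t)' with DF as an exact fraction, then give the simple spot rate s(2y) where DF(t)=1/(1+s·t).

1 1/2 9513/10000
2 1 2283/2500
3 3/2 8787/10000
4 2 8371/10000
s(2y) = (1/(8371/10000) − 1)/(2) = 1629/16742 ≈ 9.7300%

step 1 [0.5y] bond c/2=19/800: DF=(7791147/8000000 − 19/800·(0))/(1+19/800) = 9513/10000 ≈ 0.951300
step 2 [1y] bond c/2=21/800: DF=(1539429/1600000 − 21/800·(0.951300))/(1+21/800) = 2283/2500 ≈ 0.913200
step 3 [1.5y] bond c/2=7/400: DF=(463353/500000 − 7/400·(0.951300+0.913200))/(1+7/400) = 8787/10000 ≈ 0.878700
step 4 [2y] bond c/2=7/200: DF=(1924821/2000000 − 7/200·(0.951300+0.913200+0.878700))/(1+7/200) = 8371/10000 ≈ 0.837100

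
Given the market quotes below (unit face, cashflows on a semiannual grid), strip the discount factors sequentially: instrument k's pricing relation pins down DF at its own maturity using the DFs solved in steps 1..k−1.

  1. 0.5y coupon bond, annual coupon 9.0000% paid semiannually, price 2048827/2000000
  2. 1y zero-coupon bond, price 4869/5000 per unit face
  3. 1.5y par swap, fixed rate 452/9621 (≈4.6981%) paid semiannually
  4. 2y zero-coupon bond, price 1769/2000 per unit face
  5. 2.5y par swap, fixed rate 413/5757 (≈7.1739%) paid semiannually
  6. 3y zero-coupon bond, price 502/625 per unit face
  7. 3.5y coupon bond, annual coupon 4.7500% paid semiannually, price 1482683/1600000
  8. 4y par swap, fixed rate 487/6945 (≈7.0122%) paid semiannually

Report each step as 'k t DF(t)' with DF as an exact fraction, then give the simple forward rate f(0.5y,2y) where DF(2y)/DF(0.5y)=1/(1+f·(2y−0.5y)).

step 1 [0.5y] bond c/2=9/200: DF=(2048827/2000000 − 9/200·(0))/(1+9/200) = 9803/10000 ≈ 0.980300
step 2 [1y] zero: DF = P = 4869/5000 ≈ 0.973800
step 3 [1.5y] swap r/2=226/9621: DF=(1 − 226/9621·(0.980300+0.973800))/(1+226/9621) = 4661/5000 ≈ 0.932200
step 4 [2y] zero: DF = P = 1769/2000 ≈ 0.884500
step 5 [2.5y] swap r/2=413/11514: DF=(1 − 413/11514·(0.980300+0.973800+0.932200+0.884500))/(1+413/11514) = 2087/2500 ≈ 0.834800
step 6 [3y] zero: DF = P = 502/625 ≈ 0.803200
step 7 [3.5y] bond c/2=19/800: DF=(1482683/1600000 − 19/800·(0.980300+0.973800+0.932200+0.884500+0.834800+0.803200))/(1+19/800) = 7797/10000 ≈ 0.779700
step 8 [4y] swap r/2=487/13890: DF=(1 − 487/13890·(0.980300+0.973800+0.932200+0.884500+0.834800+0.803200+0.779700))/(1+487/13890) = 1513/2000 ≈ 0.756500

1 1/2 9803/10000
2 1 4869/5000
3 3/2 4661/5000
4 2 1769/2000
5 5/2 2087/2500
6 3 502/625
7 7/2 7797/10000
8 4 1513/2000
f(0.5y,2y) = ((9803/10000)/(1769/2000) − 1)/(3/2) = 1916/26535 ≈ 7.2207%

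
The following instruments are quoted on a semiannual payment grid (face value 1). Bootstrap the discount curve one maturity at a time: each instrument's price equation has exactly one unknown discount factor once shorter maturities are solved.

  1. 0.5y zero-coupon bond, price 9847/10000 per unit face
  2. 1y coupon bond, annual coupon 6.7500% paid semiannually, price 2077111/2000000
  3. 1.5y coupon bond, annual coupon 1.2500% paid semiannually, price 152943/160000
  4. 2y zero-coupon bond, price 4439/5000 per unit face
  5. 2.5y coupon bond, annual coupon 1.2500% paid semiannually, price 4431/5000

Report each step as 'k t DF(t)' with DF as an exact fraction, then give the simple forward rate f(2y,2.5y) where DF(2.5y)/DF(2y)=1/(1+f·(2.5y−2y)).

1 1/2 9847/10000
2 1 389/400
3 3/2 4689/5000
4 2 4439/5000
5 5/2 2143/2500
f(2y,2.5y) = ((4439/5000)/(2143/2500) − 1)/(1/2) = 153/2143 ≈ 7.1395%

step 1 [0.5y] zero: DF = P = 9847/10000 ≈ 0.984700
step 2 [1y] bond c/2=27/800: DF=(2077111/2000000 − 27/800·(0.984700))/(1+27/800) = 389/400 ≈ 0.972500
step 3 [1.5y] bond c/2=1/160: DF=(152943/160000 − 1/160·(0.984700+0.972500))/(1+1/160) = 4689/5000 ≈ 0.937800
step 4 [2y] zero: DF = P = 4439/5000 ≈ 0.887800
step 5 [2.5y] bond c/2=1/160: DF=(4431/5000 − 1/160·(0.984700+0.972500+0.937800+0.887800))/(1+1/160) = 2143/2500 ≈ 0.857200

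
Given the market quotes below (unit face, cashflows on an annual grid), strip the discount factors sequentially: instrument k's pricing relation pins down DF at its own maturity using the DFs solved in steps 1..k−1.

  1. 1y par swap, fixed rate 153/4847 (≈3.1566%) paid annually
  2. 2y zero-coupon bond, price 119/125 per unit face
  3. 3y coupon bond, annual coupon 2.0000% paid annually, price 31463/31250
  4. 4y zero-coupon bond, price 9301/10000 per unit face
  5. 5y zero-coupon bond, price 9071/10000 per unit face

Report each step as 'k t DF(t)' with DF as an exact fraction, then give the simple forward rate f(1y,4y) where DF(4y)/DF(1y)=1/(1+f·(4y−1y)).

1 1 4847/5000
2 2 119/125
3 3 4747/5000
4 4 9301/10000
5 5 9071/10000
f(1y,4y) = ((4847/5000)/(9301/10000) − 1)/(3) = 1/71 ≈ 1.4085%

step 1 [1y] swap r/1=153/4847: DF=(1 − 153/4847·(0))/(1+153/4847) = 4847/5000 ≈ 0.969400
step 2 [2y] zero: DF = P = 119/125 ≈ 0.952000
step 3 [3y] bond c/1=1/50: DF=(31463/31250 − 1/50·(0.969400+0.952000))/(1+1/50) = 4747/5000 ≈ 0.949400
step 4 [4y] zero: DF = P = 9301/10000 ≈ 0.930100
step 5 [5y] zero: DF = P = 9071/10000 ≈ 0.907100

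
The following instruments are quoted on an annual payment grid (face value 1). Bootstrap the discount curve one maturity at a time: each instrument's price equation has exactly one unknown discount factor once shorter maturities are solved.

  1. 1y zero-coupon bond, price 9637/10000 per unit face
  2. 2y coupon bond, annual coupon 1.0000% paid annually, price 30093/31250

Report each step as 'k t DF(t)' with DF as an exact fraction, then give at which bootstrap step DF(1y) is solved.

1 1 9637/10000
2 2 9439/10000
DF(1y) is solved at step 1

step 1 [1y] zero: DF = P = 9637/10000 ≈ 0.963700
step 2 [2y] bond c/1=1/100: DF=(30093/31250 − 1/100·(0.963700))/(1+1/100) = 9439/10000 ≈ 0.943900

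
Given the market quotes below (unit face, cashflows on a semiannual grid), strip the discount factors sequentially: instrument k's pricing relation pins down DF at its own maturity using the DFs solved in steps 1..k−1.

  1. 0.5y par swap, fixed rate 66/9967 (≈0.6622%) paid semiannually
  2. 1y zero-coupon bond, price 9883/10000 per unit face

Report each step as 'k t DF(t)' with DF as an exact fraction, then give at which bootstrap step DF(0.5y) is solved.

1 1/2 9967/10000
2 1 9883/10000
DF(0.5y) is solved at step 1

step 1 [0.5y] swap r/2=33/9967: DF=(1 − 33/9967·(0))/(1+33/9967) = 9967/10000 ≈ 0.996700
step 2 [1y] zero: DF = P = 9883/10000 ≈ 0.988300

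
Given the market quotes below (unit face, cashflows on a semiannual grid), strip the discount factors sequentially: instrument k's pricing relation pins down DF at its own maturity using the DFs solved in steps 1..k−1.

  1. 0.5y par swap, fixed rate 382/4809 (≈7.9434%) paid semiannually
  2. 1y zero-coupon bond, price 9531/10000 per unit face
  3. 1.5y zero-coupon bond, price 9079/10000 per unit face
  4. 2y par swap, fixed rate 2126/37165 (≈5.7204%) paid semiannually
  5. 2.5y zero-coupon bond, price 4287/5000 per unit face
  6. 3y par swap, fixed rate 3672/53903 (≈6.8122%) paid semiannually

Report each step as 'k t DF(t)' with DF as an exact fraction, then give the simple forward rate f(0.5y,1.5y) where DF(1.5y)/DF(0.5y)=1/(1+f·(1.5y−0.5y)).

step 1 [0.5y] swap r/2=191/4809: DF=(1 − 191/4809·(0))/(1+191/4809) = 4809/5000 ≈ 0.961800
step 2 [1y] zero: DF = P = 9531/10000 ≈ 0.953100
step 3 [1.5y] zero: DF = P = 9079/10000 ≈ 0.907900
step 4 [2y] swap r/2=1063/37165: DF=(1 − 1063/37165·(0.961800+0.953100+0.907900))/(1+1063/37165) = 8937/10000 ≈ 0.893700
step 5 [2.5y] zero: DF = P = 4287/5000 ≈ 0.857400
step 6 [3y] swap r/2=1836/53903: DF=(1 − 1836/53903·(0.961800+0.953100+0.907900+0.893700+0.857400))/(1+1836/53903) = 2041/2500 ≈ 0.816400

1 1/2 4809/5000
2 1 9531/10000
3 3/2 9079/10000
4 2 8937/10000
5 5/2 4287/5000
6 3 2041/2500
f(0.5y,1.5y) = ((4809/5000)/(9079/10000) − 1)/(1) = 77/1297 ≈ 5.9368%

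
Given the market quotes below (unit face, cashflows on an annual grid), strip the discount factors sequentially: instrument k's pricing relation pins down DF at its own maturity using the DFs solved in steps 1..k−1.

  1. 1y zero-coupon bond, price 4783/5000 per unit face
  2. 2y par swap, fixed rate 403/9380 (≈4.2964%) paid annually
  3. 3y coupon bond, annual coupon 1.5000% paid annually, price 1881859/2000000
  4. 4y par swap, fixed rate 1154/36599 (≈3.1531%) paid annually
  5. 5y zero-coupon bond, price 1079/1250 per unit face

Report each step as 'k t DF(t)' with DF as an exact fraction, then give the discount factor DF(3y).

step 1 [1y] zero: DF = P = 4783/5000 ≈ 0.956600
step 2 [2y] swap r/1=403/9380: DF=(1 − 403/9380·(0.956600))/(1+403/9380) = 4597/5000 ≈ 0.919400
step 3 [3y] bond c/1=3/200: DF=(1881859/2000000 − 3/200·(0.956600+0.919400))/(1+3/200) = 8993/10000 ≈ 0.899300
step 4 [4y] swap r/1=1154/36599: DF=(1 − 1154/36599·(0.956600+0.919400+0.899300))/(1+1154/36599) = 4423/5000 ≈ 0.884600
step 5 [5y] zero: DF = P = 1079/1250 ≈ 0.863200

1 1 4783/5000
2 2 4597/5000
3 3 8993/10000
4 4 4423/5000
5 5 1079/1250
DF(3y) = 8993/10000 ≈ 0.899300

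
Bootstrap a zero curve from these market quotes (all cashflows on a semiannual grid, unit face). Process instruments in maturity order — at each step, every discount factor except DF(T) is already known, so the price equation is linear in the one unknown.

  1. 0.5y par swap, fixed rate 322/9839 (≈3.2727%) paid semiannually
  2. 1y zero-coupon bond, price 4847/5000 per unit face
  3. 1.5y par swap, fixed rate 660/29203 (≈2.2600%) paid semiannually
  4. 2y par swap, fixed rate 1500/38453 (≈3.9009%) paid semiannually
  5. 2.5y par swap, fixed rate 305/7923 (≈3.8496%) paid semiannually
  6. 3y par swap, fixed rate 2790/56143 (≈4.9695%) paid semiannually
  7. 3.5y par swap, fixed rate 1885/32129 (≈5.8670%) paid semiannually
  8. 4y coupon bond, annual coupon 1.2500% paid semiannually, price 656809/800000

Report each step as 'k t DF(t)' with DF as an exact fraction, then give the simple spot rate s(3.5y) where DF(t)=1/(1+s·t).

step 1 [0.5y] swap r/2=161/9839: DF=(1 − 161/9839·(0))/(1+161/9839) = 9839/10000 ≈ 0.983900
step 2 [1y] zero: DF = P = 4847/5000 ≈ 0.969400
step 3 [1.5y] swap r/2=330/29203: DF=(1 − 330/29203·(0.983900+0.969400))/(1+330/29203) = 967/1000 ≈ 0.967000
step 4 [2y] swap r/2=750/38453: DF=(1 − 750/38453·(0.983900+0.969400+0.967000))/(1+750/38453) = 37/40 ≈ 0.925000
step 5 [2.5y] swap r/2=305/15846: DF=(1 − 305/15846·(0.983900+0.969400+0.967000+0.925000))/(1+305/15846) = 1817/2000 ≈ 0.908500
step 6 [3y] swap r/2=1395/56143: DF=(1 − 1395/56143·(0.983900+0.969400+0.967000+0.925000+0.908500))/(1+1395/56143) = 1721/2000 ≈ 0.860500
step 7 [3.5y] swap r/2=1885/64258: DF=(1 − 1885/64258·(0.983900+0.969400+0.967000+0.925000+0.908500+0.860500))/(1+1885/64258) = 1623/2000 ≈ 0.811500
step 8 [4y] bond c/2=1/160: DF=(656809/800000 − 1/160·(0.983900+0.969400+0.967000+0.925000+0.908500+0.860500+0.811500))/(1+1/160) = 97/125 ≈ 0.776000

1 1/2 9839/10000
2 1 4847/5000
3 3/2 967/1000
4 2 37/40
5 5/2 1817/2000
6 3 1721/2000
7 7/2 1623/2000
8 4 97/125
s(3.5y) = (1/(1623/2000) − 1)/(7/2) = 754/11361 ≈ 6.6367%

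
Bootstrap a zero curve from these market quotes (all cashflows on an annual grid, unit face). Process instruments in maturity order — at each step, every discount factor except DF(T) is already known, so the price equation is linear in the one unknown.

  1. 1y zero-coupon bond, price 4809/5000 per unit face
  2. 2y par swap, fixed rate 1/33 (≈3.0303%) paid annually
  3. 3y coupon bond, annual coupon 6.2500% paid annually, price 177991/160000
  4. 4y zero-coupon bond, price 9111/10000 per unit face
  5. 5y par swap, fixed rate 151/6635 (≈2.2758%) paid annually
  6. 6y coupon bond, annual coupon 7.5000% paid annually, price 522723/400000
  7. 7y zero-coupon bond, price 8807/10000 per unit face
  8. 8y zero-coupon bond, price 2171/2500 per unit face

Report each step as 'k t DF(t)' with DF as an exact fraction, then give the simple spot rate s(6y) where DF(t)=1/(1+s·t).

step 1 [1y] zero: DF = P = 4809/5000 ≈ 0.961800
step 2 [2y] swap r/1=1/33: DF=(1 − 1/33·(0.961800))/(1+1/33) = 9423/10000 ≈ 0.942300
step 3 [3y] bond c/1=1/16: DF=(177991/160000 − 1/16·(0.961800+0.942300))/(1+1/16) = 187/200 ≈ 0.935000
step 4 [4y] zero: DF = P = 9111/10000 ≈ 0.911100
step 5 [5y] swap r/1=151/6635: DF=(1 − 151/6635·(0.961800+0.942300+0.935000+0.911100))/(1+151/6635) = 8943/10000 ≈ 0.894300
step 6 [6y] bond c/1=3/40: DF=(522723/400000 − 3/40·(0.961800+0.942300+0.935000+0.911100+0.894300))/(1+3/40) = 2229/2500 ≈ 0.891600
step 7 [7y] zero: DF = P = 8807/10000 ≈ 0.880700
step 8 [8y] zero: DF = P = 2171/2500 ≈ 0.868400

1 1 4809/5000
2 2 9423/10000
3 3 187/200
4 4 9111/10000
5 5 8943/10000
6 6 2229/2500
7 7 8807/10000
8 8 2171/2500
s(6y) = (1/(2229/2500) − 1)/(6) = 271/13374 ≈ 2.0263%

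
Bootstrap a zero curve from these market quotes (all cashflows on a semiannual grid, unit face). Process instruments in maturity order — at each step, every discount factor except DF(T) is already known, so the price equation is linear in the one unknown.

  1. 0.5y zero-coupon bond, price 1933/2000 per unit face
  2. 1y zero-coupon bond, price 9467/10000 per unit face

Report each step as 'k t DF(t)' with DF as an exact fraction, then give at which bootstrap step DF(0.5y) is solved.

step 1 [0.5y] zero: DF = P = 1933/2000 ≈ 0.966500
step 2 [1y] zero: DF = P = 9467/10000 ≈ 0.946700

1 1/2 1933/2000
2 1 9467/10000
DF(0.5y) is solved at step 1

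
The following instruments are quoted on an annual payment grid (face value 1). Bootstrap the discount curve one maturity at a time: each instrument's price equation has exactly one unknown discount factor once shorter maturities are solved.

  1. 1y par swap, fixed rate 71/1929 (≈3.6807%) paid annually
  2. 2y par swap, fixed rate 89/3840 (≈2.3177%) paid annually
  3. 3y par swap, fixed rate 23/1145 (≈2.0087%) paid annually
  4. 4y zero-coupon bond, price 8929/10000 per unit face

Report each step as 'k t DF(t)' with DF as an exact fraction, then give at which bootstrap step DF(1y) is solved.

1 1 1929/2000
2 2 1911/2000
3 3 377/400
4 4 8929/10000
DF(1y) is solved at step 1

step 1 [1y] swap r/1=71/1929: DF=(1 − 71/1929·(0))/(1+71/1929) = 1929/2000 ≈ 0.964500
step 2 [2y] swap r/1=89/3840: DF=(1 − 89/3840·(0.964500))/(1+89/3840) = 1911/2000 ≈ 0.955500
step 3 [3y] swap r/1=23/1145: DF=(1 − 23/1145·(0.964500+0.955500))/(1+23/1145) = 377/400 ≈ 0.942500
step 4 [4y] zero: DF = P = 8929/10000 ≈ 0.892900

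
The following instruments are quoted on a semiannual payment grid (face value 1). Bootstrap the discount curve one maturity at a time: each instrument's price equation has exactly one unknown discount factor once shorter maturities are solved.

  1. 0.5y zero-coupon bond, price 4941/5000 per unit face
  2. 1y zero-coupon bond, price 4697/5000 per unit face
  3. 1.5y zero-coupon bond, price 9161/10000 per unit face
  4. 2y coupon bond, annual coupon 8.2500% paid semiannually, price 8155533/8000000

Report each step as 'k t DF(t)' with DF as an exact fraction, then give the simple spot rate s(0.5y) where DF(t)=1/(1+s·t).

step 1 [0.5y] zero: DF = P = 4941/5000 ≈ 0.988200
step 2 [1y] zero: DF = P = 4697/5000 ≈ 0.939400
step 3 [1.5y] zero: DF = P = 9161/10000 ≈ 0.916100
step 4 [2y] bond c/2=33/800: DF=(8155533/8000000 − 33/800·(0.988200+0.939400+0.916100))/(1+33/800) = 1083/1250 ≈ 0.866400

1 1/2 4941/5000
2 1 4697/5000
3 3/2 9161/10000
4 2 1083/1250
s(0.5y) = (1/(4941/5000) − 1)/(1/2) = 118/4941 ≈ 2.3882%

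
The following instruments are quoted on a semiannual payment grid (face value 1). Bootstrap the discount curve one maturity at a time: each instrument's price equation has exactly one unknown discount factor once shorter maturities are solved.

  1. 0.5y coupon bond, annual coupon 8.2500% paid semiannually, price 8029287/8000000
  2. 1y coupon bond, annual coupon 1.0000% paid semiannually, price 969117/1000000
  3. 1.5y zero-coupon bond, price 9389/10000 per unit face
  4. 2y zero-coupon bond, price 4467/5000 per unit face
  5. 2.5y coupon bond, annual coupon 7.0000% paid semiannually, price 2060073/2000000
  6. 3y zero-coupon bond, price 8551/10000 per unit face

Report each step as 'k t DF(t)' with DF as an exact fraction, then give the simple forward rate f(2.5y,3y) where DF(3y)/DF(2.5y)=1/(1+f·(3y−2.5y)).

1 1/2 9639/10000
2 1 1919/2000
3 3/2 9389/10000
4 2 4467/5000
5 5/2 4341/5000
6 3 8551/10000
f(2.5y,3y) = ((4341/5000)/(8551/10000) − 1)/(1/2) = 262/8551 ≈ 3.0640%

step 1 [0.5y] bond c/2=33/800: DF=(8029287/8000000 − 33/800·(0))/(1+33/800) = 9639/10000 ≈ 0.963900
step 2 [1y] bond c/2=1/200: DF=(969117/1000000 − 1/200·(0.963900))/(1+1/200) = 1919/2000 ≈ 0.959500
step 3 [1.5y] zero: DF = P = 9389/10000 ≈ 0.938900
step 4 [2y] zero: DF = P = 4467/5000 ≈ 0.893400
step 5 [2.5y] bond c/2=7/200: DF=(2060073/2000000 − 7/200·(0.963900+0.959500+0.938900+0.893400))/(1+7/200) = 4341/5000 ≈ 0.868200
step 6 [3y] zero: DF = P = 8551/10000 ≈ 0.855100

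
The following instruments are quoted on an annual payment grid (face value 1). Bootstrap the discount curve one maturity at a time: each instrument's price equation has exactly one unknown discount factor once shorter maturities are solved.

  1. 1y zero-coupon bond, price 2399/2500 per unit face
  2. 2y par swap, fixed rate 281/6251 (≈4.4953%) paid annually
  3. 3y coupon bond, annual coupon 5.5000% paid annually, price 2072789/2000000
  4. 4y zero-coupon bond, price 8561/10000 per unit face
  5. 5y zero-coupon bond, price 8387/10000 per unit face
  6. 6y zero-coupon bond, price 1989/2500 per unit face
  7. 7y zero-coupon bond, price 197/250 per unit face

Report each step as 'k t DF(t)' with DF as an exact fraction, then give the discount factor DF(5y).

step 1 [1y] zero: DF = P = 2399/2500 ≈ 0.959600
step 2 [2y] swap r/1=281/6251: DF=(1 − 281/6251·(0.959600))/(1+281/6251) = 9157/10000 ≈ 0.915700
step 3 [3y] bond c/1=11/200: DF=(2072789/2000000 − 11/200·(0.959600+0.915700))/(1+11/200) = 4423/5000 ≈ 0.884600
step 4 [4y] zero: DF = P = 8561/10000 ≈ 0.856100
step 5 [5y] zero: DF = P = 8387/10000 ≈ 0.838700
step 6 [6y] zero: DF = P = 1989/2500 ≈ 0.795600
step 7 [7y] zero: DF = P = 197/250 ≈ 0.788000

1 1 2399/2500
2 2 9157/10000
3 3 4423/5000
4 4 8561/10000
5 5 8387/10000
6 6 1989/2500
7 7 197/250
DF(5y) = 8387/10000 ≈ 0.838700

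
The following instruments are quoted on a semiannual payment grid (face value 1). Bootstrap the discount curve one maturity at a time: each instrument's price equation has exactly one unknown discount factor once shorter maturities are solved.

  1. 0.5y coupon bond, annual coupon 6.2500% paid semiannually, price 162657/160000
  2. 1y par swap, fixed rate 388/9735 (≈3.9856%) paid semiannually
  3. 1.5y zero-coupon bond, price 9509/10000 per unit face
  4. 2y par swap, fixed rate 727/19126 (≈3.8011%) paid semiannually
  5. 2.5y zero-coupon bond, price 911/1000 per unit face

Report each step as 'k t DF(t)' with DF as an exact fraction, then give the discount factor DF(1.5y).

step 1 [0.5y] bond c/2=1/32: DF=(162657/160000 − 1/32·(0))/(1+1/32) = 4929/5000 ≈ 0.985800
step 2 [1y] swap r/2=194/9735: DF=(1 − 194/9735·(0.985800))/(1+194/9735) = 2403/2500 ≈ 0.961200
step 3 [1.5y] zero: DF = P = 9509/10000 ≈ 0.950900
step 4 [2y] swap r/2=727/38252: DF=(1 − 727/38252·(0.985800+0.961200+0.950900))/(1+727/38252) = 9273/10000 ≈ 0.927300
step 5 [2.5y] zero: DF = P = 911/1000 ≈ 0.911000

1 1/2 4929/5000
2 1 2403/2500
3 3/2 9509/10000
4 2 9273/10000
5 5/2 911/1000
DF(1.5y) = 9509/10000 ≈ 0.950900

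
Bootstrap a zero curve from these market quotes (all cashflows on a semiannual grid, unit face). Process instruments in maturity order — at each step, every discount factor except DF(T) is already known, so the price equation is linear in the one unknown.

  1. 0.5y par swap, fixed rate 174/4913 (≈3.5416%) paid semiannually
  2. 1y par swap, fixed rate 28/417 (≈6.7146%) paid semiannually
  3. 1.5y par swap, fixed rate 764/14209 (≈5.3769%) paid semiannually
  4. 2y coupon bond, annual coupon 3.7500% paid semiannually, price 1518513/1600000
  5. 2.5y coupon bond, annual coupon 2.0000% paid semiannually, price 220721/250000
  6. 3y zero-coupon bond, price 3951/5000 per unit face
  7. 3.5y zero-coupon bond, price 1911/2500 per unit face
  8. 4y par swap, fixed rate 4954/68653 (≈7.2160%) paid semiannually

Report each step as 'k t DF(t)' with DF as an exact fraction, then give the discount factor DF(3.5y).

1 1/2 4913/5000
2 1 2339/2500
3 3/2 2309/2500
4 2 8793/10000
5 5/2 8373/10000
6 3 3951/5000
7 7/2 1911/2500
8 4 7523/10000
DF(3.5y) = 1911/2500 ≈ 0.764400

step 1 [0.5y] swap r/2=87/4913: DF=(1 − 87/4913·(0))/(1+87/4913) = 4913/5000 ≈ 0.982600
step 2 [1y] swap r/2=14/417: DF=(1 − 14/417·(0.982600))/(1+14/417) = 2339/2500 ≈ 0.935600
step 3 [1.5y] swap r/2=382/14209: DF=(1 − 382/14209·(0.982600+0.935600))/(1+382/14209) = 2309/2500 ≈ 0.923600
step 4 [2y] bond c/2=3/160: DF=(1518513/1600000 − 3/160·(0.982600+0.935600+0.923600))/(1+3/160) = 8793/10000 ≈ 0.879300
step 5 [2.5y] bond c/2=1/100: DF=(220721/250000 − 1/100·(0.982600+0.935600+0.923600+0.879300))/(1+1/100) = 8373/10000 ≈ 0.837300
step 6 [3y] zero: DF = P = 3951/5000 ≈ 0.790200
step 7 [3.5y] zero: DF = P = 1911/2500 ≈ 0.764400
step 8 [4y] swap r/2=2477/68653: DF=(1 − 2477/68653·(0.982600+0.935600+0.923600+0.879300+0.837300+0.790200+0.764400))/(1+2477/68653) = 7523/10000 ≈ 0.752300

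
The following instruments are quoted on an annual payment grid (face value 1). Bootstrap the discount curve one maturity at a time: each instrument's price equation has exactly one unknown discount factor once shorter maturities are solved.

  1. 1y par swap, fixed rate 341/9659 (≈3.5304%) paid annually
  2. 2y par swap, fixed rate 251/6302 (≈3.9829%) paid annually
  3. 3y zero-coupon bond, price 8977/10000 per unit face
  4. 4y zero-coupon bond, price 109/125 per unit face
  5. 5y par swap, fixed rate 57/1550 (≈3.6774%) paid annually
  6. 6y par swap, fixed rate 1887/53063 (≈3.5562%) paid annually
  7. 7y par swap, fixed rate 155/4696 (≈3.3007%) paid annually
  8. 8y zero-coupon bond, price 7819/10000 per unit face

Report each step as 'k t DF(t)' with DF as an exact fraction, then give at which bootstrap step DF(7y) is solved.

step 1 [1y] swap r/1=341/9659: DF=(1 − 341/9659·(0))/(1+341/9659) = 9659/10000 ≈ 0.965900
step 2 [2y] swap r/1=251/6302: DF=(1 − 251/6302·(0.965900))/(1+251/6302) = 9247/10000 ≈ 0.924700
step 3 [3y] zero: DF = P = 8977/10000 ≈ 0.897700
step 4 [4y] zero: DF = P = 109/125 ≈ 0.872000
step 5 [5y] swap r/1=57/1550: DF=(1 − 57/1550·(0.965900+0.924700+0.897700+0.872000))/(1+57/1550) = 8347/10000 ≈ 0.834700
step 6 [6y] swap r/1=1887/53063: DF=(1 − 1887/53063·(0.965900+0.924700+0.897700+0.872000+0.834700))/(1+1887/53063) = 8113/10000 ≈ 0.811300
step 7 [7y] swap r/1=155/4696: DF=(1 − 155/4696·(0.965900+0.924700+0.897700+0.872000+0.834700+0.811300))/(1+155/4696) = 1597/2000 ≈ 0.798500
step 8 [8y] zero: DF = P = 7819/10000 ≈ 0.781900

1 1 9659/10000
2 2 9247/10000
3 3 8977/10000
4 4 109/125
5 5 8347/10000
6 6 8113/10000
7 7 1597/2000
8 8 7819/10000
DF(7y) is solved at step 7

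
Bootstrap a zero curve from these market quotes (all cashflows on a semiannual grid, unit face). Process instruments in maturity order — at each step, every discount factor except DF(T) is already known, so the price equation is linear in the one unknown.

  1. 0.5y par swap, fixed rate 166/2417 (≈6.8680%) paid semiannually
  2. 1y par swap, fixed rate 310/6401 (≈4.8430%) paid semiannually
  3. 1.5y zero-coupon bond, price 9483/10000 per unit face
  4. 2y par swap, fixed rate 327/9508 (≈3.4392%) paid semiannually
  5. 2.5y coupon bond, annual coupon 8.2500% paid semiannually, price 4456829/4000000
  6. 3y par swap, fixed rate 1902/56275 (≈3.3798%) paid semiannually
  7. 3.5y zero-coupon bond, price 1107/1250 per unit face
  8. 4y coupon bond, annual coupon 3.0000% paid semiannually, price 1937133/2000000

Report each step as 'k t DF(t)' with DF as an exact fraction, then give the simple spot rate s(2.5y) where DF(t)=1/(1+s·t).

step 1 [0.5y] swap r/2=83/2417: DF=(1 − 83/2417·(0))/(1+83/2417) = 2417/2500 ≈ 0.966800
step 2 [1y] swap r/2=155/6401: DF=(1 − 155/6401·(0.966800))/(1+155/6401) = 1907/2000 ≈ 0.953500
step 3 [1.5y] zero: DF = P = 9483/10000 ≈ 0.948300
step 4 [2y] swap r/2=327/19016: DF=(1 − 327/19016·(0.966800+0.953500+0.948300))/(1+327/19016) = 4673/5000 ≈ 0.934600
step 5 [2.5y] bond c/2=33/800: DF=(4456829/4000000 − 33/800·(0.966800+0.953500+0.948300+0.934600))/(1+33/800) = 4597/5000 ≈ 0.919400
step 6 [3y] swap r/2=951/56275: DF=(1 − 951/56275·(0.966800+0.953500+0.948300+0.934600+0.919400))/(1+951/56275) = 9049/10000 ≈ 0.904900
step 7 [3.5y] zero: DF = P = 1107/1250 ≈ 0.885600
step 8 [4y] bond c/2=3/200: DF=(1937133/2000000 − 3/200·(0.966800+0.953500+0.948300+0.934600+0.919400+0.904900+0.885600))/(1+3/200) = 429/500 ≈ 0.858000

1 1/2 2417/2500
2 1 1907/2000
3 3/2 9483/10000
4 2 4673/5000
5 5/2 4597/5000
6 3 9049/10000
7 7/2 1107/1250
8 4 429/500
s(2.5y) = (1/(4597/5000) − 1)/(5/2) = 806/22985 ≈ 3.5066%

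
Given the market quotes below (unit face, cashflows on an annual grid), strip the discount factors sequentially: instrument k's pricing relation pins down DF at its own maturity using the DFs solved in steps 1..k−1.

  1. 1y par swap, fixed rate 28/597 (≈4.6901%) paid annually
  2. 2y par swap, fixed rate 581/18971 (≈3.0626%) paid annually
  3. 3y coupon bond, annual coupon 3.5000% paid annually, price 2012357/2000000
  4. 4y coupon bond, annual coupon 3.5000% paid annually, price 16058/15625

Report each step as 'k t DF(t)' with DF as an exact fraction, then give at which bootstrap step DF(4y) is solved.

step 1 [1y] swap r/1=28/597: DF=(1 − 28/597·(0))/(1+28/597) = 597/625 ≈ 0.955200
step 2 [2y] swap r/1=581/18971: DF=(1 − 581/18971·(0.955200))/(1+581/18971) = 9419/10000 ≈ 0.941900
step 3 [3y] bond c/1=7/200: DF=(2012357/2000000 − 7/200·(0.955200+0.941900))/(1+7/200) = 227/250 ≈ 0.908000
step 4 [4y] bond c/1=7/200: DF=(16058/15625 − 7/200·(0.955200+0.941900+0.908000))/(1+7/200) = 8981/10000 ≈ 0.898100

1 1 597/625
2 2 9419/10000
3 3 227/250
4 4 8981/10000
DF(4y) is solved at step 4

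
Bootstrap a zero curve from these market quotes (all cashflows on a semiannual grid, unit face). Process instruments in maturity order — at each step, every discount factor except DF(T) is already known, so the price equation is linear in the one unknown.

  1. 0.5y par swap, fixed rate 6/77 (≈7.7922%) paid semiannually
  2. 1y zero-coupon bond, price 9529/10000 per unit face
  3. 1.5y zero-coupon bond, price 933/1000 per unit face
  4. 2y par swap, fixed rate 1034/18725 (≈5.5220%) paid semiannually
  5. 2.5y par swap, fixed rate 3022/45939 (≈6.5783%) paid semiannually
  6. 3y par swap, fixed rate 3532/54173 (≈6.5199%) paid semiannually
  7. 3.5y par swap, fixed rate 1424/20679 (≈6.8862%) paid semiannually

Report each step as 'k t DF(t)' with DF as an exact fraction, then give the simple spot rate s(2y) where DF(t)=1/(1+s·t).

1 1/2 77/80
2 1 9529/10000
3 3/2 933/1000
4 2 4483/5000
5 5/2 8489/10000
6 3 4117/5000
7 7/2 983/1250
s(2y) = (1/(4483/5000) − 1)/(2) = 517/8966 ≈ 5.7662%

step 1 [0.5y] swap r/2=3/77: DF=(1 − 3/77·(0))/(1+3/77) = 77/80 ≈ 0.962500
step 2 [1y] zero: DF = P = 9529/10000 ≈ 0.952900
step 3 [1.5y] zero: DF = P = 933/1000 ≈ 0.933000
step 4 [2y] swap r/2=517/18725: DF=(1 − 517/18725·(0.962500+0.952900+0.933000))/(1+517/18725) = 4483/5000 ≈ 0.896600
step 5 [2.5y] swap r/2=1511/45939: DF=(1 − 1511/45939·(0.962500+0.952900+0.933000+0.896600))/(1+1511/45939) = 8489/10000 ≈ 0.848900
step 6 [3y] swap r/2=1766/54173: DF=(1 − 1766/54173·(0.962500+0.952900+0.933000+0.896600+0.848900))/(1+1766/54173) = 4117/5000 ≈ 0.823400
step 7 [3.5y] swap r/2=712/20679: DF=(1 − 712/20679·(0.962500+0.952900+0.933000+0.896600+0.848900+0.823400))/(1+712/20679) = 983/1250 ≈ 0.786400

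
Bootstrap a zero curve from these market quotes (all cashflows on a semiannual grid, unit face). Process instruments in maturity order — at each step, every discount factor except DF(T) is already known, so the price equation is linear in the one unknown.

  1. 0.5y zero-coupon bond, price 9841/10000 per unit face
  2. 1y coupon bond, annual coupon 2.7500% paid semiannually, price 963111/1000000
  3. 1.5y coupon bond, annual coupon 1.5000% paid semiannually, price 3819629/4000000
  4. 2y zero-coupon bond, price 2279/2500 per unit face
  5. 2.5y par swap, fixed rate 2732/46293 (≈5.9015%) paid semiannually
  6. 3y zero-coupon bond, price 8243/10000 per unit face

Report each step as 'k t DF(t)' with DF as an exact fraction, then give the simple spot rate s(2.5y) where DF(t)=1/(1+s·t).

1 1/2 9841/10000
2 1 9367/10000
3 3/2 1867/2000
4 2 2279/2500
5 5/2 4317/5000
6 3 8243/10000
s(2.5y) = (1/(4317/5000) − 1)/(5/2) = 1366/21585 ≈ 6.3285%

step 1 [0.5y] zero: DF = P = 9841/10000 ≈ 0.984100
step 2 [1y] bond c/2=11/800: DF=(963111/1000000 − 11/800·(0.984100))/(1+11/800) = 9367/10000 ≈ 0.936700
step 3 [1.5y] bond c/2=3/400: DF=(3819629/4000000 − 3/400·(0.984100+0.936700))/(1+3/400) = 1867/2000 ≈ 0.933500
step 4 [2y] zero: DF = P = 2279/2500 ≈ 0.911600
step 5 [2.5y] swap r/2=1366/46293: DF=(1 − 1366/46293·(0.984100+0.936700+0.933500+0.911600))/(1+1366/46293) = 4317/5000 ≈ 0.863400
step 6 [3y] zero: DF = P = 8243/10000 ≈ 0.824300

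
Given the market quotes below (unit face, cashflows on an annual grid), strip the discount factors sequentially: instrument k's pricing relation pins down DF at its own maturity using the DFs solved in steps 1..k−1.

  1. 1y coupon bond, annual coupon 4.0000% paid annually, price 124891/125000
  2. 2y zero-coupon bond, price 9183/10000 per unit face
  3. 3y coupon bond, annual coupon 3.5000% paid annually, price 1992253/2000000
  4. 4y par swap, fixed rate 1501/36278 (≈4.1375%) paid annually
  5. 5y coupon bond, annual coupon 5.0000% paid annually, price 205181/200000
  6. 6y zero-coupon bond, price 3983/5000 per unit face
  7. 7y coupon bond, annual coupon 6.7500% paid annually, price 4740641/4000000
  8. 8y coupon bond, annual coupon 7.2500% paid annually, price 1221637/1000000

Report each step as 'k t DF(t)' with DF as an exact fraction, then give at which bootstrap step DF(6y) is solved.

1 1 9607/10000
2 2 9183/10000
3 3 8989/10000
4 4 8499/10000
5 5 8043/10000
6 6 3983/5000
7 7 1949/2500
8 8 7329/10000
DF(6y) is solved at step 6

step 1 [1y] bond c/1=1/25: DF=(124891/125000 − 1/25·(0))/(1+1/25) = 9607/10000 ≈ 0.960700
step 2 [2y] zero: DF = P = 9183/10000 ≈ 0.918300
step 3 [3y] bond c/1=7/200: DF=(1992253/2000000 − 7/200·(0.960700+0.918300))/(1+7/200) = 8989/10000 ≈ 0.898900
step 4 [4y] swap r/1=1501/36278: DF=(1 − 1501/36278·(0.960700+0.918300+0.898900))/(1+1501/36278) = 8499/10000 ≈ 0.849900
step 5 [5y] bond c/1=1/20: DF=(205181/200000 − 1/20·(0.960700+0.918300+0.898900+0.849900))/(1+1/20) = 8043/10000 ≈ 0.804300
step 6 [6y] zero: DF = P = 3983/5000 ≈ 0.796600
step 7 [7y] bond c/1=27/400: DF=(4740641/4000000 − 27/400·(0.960700+0.918300+0.898900+0.849900+0.804300+0.796600))/(1+27/400) = 1949/2500 ≈ 0.779600
step 8 [8y] bond c/1=29/400: DF=(1221637/1000000 − 29/400·(0.960700+0.918300+0.898900+0.849900+0.804300+0.796600+0.779600))/(1+29/400) = 7329/10000 ≈ 0.732900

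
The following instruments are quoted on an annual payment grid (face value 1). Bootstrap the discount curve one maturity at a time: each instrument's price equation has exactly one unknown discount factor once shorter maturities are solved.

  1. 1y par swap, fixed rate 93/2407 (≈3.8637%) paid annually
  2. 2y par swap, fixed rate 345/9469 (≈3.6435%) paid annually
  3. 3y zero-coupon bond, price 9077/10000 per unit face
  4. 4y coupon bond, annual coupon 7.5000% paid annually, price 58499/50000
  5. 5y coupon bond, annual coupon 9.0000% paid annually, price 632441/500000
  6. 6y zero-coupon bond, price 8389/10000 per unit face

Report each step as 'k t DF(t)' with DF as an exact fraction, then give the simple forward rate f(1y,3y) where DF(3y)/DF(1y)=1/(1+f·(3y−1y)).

1 1 2407/2500
2 2 931/1000
3 3 9077/10000
4 4 8929/10000
5 5 4277/5000
6 6 8389/10000
f(1y,3y) = ((2407/2500)/(9077/10000) − 1)/(2) = 19/626 ≈ 3.0351%

step 1 [1y] swap r/1=93/2407: DF=(1 − 93/2407·(0))/(1+93/2407) = 2407/2500 ≈ 0.962800
step 2 [2y] swap r/1=345/9469: DF=(1 − 345/9469·(0.962800))/(1+345/9469) = 931/1000 ≈ 0.931000
step 3 [3y] zero: DF = P = 9077/10000 ≈ 0.907700
step 4 [4y] bond c/1=3/40: DF=(58499/50000 − 3/40·(0.962800+0.931000+0.907700))/(1+3/40) = 8929/10000 ≈ 0.892900
step 5 [5y] bond c/1=9/100: DF=(632441/500000 − 9/100·(0.962800+0.931000+0.907700+0.892900))/(1+9/100) = 4277/5000 ≈ 0.855400
step 6 [6y] zero: DF = P = 8389/10000 ≈ 0.838900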